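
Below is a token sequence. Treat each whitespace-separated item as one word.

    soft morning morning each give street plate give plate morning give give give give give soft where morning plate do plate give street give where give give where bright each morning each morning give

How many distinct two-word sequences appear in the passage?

23

34 tokens → 33 bigram windows in total.
Repeated bigrams (each contributes count−1 duplicates):
  give give: 5
  each morning: 2
  give street: 2
  give where: 2
  morning each: 2
  morning give: 2
  plate give: 2
10 duplicate windows → 33 − 10 = 23 distinct.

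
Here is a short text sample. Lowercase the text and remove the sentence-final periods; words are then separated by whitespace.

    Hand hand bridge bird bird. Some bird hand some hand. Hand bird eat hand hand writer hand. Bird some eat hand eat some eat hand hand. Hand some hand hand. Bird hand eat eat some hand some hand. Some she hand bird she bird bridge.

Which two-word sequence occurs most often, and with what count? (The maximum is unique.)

Bigram frequencies (highest first):
  hand hand: 6
  hand some: 4
  some hand: 4
  hand bird: 4
  eat hand: 3
  bird some: 2
  … (17 more, each ≤ 2)

"hand hand", 6 times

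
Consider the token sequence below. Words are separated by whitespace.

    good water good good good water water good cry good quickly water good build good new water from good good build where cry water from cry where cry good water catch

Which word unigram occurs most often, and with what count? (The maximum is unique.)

Unigram frequencies (highest first):
  good: 11
  water: 7
  cry: 4
  build: 2
  from: 2
  where: 2
  … (3 more, each ≤ 1)

"good", 11 times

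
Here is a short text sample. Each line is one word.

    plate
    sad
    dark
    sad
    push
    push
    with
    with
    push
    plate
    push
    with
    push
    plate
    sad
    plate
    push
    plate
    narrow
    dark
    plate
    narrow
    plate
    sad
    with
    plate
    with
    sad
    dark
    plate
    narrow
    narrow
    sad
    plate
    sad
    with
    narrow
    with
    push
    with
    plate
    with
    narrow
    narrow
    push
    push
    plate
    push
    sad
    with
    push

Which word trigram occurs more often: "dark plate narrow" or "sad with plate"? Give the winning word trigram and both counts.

"dark plate narrow" (2 vs 1)

"dark plate narrow": 2 occurrences
"sad with plate": 1 occurrence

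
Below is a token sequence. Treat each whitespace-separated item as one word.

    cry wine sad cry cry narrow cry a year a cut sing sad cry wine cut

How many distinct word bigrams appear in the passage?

16 tokens → 15 bigram windows in total.
Repeated bigrams (each contributes count−1 duplicates):
  cry wine: 2
  sad cry: 2
2 duplicate windows → 15 − 2 = 13 distinct.

13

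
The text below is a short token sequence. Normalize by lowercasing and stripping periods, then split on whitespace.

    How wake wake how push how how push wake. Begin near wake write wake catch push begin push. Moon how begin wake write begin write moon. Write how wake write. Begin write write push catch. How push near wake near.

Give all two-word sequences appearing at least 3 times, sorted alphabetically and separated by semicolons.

how push; wake write

Bigram counts meeting the condition (at least 3 times):
  how push: 3
  wake write: 3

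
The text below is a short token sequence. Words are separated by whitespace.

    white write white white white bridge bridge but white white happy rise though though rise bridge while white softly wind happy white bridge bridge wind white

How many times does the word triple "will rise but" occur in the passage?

Scanning the 24 overlapping trigram windows for "will rise but":
  (none found)

0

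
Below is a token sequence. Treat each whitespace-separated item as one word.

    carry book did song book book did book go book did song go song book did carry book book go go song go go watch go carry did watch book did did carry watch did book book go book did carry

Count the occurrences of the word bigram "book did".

6

Scanning the 40 overlapping bigram windows for "book did":
  position 2–3: book did
  position 6–7: book did
  position 10–11: book did
  position 15–16: book did
  position 30–31: book did
  position 39–40: book did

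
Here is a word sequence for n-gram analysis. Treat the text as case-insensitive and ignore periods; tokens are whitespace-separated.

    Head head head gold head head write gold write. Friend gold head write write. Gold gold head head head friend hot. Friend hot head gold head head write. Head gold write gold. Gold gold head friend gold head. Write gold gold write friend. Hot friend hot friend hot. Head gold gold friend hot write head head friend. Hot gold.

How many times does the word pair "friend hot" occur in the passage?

Scanning the 58 overlapping bigram windows for "friend hot":
  position 20–21: friend hot
  position 22–23: friend hot
  position 43–44: friend hot
  position 45–46: friend hot
  position 47–48: friend hot
  position 52–53: friend hot
  position 57–58: friend hot

7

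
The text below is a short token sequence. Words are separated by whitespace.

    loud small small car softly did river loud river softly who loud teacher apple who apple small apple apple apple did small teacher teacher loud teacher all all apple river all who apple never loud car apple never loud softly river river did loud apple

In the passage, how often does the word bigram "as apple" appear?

0

Scanning the 44 overlapping bigram windows for "as apple":
  (none found)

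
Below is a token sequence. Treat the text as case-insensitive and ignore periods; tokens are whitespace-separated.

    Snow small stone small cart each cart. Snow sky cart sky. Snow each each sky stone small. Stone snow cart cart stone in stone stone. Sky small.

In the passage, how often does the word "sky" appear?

Scanning the 27 tokens for "sky":
  position 9: sky
  position 11: sky
  position 15: sky
  position 26: sky

4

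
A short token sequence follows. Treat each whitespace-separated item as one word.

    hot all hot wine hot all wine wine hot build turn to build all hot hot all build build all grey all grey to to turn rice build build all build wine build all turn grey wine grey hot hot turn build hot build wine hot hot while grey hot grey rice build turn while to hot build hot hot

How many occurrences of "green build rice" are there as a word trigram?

0

Scanning the 58 overlapping trigram windows for "green build rice":
  (none found)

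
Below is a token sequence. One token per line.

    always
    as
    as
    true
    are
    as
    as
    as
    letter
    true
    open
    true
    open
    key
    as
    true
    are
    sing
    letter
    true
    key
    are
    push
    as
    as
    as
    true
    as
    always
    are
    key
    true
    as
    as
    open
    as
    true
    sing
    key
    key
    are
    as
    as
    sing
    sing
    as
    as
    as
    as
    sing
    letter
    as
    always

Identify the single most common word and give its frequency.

Unigram frequencies (highest first):
  as: 20
  true: 8
  are: 5
  key: 5
  sing: 5
  always: 3
  … (3 more, each ≤ 3)

"as", 20 times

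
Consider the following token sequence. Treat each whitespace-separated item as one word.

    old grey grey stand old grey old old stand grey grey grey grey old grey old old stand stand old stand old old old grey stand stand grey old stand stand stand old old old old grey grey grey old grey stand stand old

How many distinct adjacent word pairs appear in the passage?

9

44 tokens → 43 bigram windows in total.
Repeated bigrams (each contributes count−1 duplicates):
  old old: 7
  grey grey: 6
  old grey: 6
  grey old: 5
  stand old: 5
  stand stand: 5
  old stand: 4
  grey stand: 3
  … (1 more repeated)
34 duplicate windows → 43 − 34 = 9 distinct.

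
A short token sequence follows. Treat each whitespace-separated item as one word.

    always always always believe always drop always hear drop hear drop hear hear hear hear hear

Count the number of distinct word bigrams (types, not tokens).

9

16 tokens → 15 bigram windows in total.
Repeated bigrams (each contributes count−1 duplicates):
  hear hear: 4
  always always: 2
  drop hear: 2
  hear drop: 2
6 duplicate windows → 15 − 6 = 9 distinct.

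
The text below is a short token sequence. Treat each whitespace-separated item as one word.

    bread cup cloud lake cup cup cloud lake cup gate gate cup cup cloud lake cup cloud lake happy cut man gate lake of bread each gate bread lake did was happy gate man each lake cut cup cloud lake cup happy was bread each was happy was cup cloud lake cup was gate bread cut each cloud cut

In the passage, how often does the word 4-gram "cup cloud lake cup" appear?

Scanning the 56 overlapping 4-gram windows for "cup cloud lake cup":
  position 2–5: cup cloud lake cup
  position 6–9: cup cloud lake cup
  position 13–16: cup cloud lake cup
  position 38–41: cup cloud lake cup
  position 49–52: cup cloud lake cup

5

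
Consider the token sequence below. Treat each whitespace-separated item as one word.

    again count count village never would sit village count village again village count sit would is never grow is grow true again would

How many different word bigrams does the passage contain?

23 tokens → 22 bigram windows in total.
Repeated bigrams (each contributes count−1 duplicates):
  count village: 2
  village count: 2
2 duplicate windows → 22 − 2 = 20 distinct.

20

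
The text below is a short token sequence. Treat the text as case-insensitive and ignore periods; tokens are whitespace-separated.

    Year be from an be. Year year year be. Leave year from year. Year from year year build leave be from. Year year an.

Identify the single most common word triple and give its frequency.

Trigram frequencies (highest first):
  from year year: 3
  year from year: 2
  year be from: 1
  be from an: 1
  from an be: 1
  an be year: 1
  … (13 more, each ≤ 1)

"from year year", 3 times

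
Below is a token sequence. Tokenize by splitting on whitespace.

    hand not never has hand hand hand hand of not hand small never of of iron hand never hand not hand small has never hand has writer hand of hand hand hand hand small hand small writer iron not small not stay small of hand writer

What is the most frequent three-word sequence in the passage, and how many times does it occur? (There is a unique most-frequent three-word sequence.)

Trigram frequencies (highest first):
  hand hand hand: 4
  not hand small: 2
  hand not never: 1
  not never has: 1
  never has hand: 1
  has hand hand: 1
  … (34 more, each ≤ 1)

"hand hand hand", 4 times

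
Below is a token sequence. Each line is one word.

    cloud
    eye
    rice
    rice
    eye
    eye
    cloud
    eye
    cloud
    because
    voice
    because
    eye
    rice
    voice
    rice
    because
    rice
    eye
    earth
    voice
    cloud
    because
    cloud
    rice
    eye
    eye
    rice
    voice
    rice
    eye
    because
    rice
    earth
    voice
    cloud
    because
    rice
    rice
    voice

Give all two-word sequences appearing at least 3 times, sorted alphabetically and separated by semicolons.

Bigram counts meeting the condition (at least 3 times):
  because rice: 3
  cloud because: 3
  eye rice: 3
  rice eye: 4
  rice voice: 3

because rice; cloud because; eye rice; rice eye; rice voice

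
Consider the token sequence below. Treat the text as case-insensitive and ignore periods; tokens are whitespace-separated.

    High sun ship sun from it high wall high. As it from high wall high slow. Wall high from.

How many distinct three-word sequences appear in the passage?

19 tokens → 17 trigram windows in total.
Repeated trigrams (each contributes count−1 duplicates):
  high wall high: 2
1 duplicate windows → 17 − 1 = 16 distinct.

16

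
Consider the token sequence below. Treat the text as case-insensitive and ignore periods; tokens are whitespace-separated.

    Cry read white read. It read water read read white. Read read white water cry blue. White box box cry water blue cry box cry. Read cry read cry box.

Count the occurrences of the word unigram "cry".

7

Scanning the 30 tokens for "cry":
  position 1: cry
  position 15: cry
  position 20: cry
  position 23: cry
  position 25: cry
  position 27: cry
  position 29: cry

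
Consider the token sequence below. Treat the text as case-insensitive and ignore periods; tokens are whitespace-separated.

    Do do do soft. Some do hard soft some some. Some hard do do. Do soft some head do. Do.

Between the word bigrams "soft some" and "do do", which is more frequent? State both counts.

"soft some": 3 occurrences
"do do": 5 occurrences

"do do" (5 vs 3)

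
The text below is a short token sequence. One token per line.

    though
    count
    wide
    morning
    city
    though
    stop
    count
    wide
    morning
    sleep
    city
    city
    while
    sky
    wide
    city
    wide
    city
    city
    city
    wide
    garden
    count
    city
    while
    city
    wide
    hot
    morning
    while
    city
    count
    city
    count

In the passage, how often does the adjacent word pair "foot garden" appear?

Scanning the 34 overlapping bigram windows for "foot garden":
  (none found)

0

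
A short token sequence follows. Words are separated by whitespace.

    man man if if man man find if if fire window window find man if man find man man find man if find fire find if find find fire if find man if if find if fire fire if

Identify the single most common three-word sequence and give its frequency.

Trigram frequencies (highest first):
  find man if: 3
  man if if: 2
  man man find: 2
  man find man: 2
  man man if: 1
  if if man: 1
  … (26 more, each ≤ 1)

"find man if", 3 times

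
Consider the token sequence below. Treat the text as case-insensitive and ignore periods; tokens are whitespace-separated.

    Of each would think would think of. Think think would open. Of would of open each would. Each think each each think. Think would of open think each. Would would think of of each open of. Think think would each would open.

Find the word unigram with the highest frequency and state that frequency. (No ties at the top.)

Unigram frequencies (highest first):
  think: 11
  would: 10
  of: 8
  each: 8
  open: 5

"think", 11 times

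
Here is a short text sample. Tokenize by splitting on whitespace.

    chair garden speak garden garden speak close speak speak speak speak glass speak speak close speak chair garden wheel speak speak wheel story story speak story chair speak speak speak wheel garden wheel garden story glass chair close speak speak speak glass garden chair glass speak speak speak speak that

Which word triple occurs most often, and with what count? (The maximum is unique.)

"speak speak speak", 6 times

Trigram frequencies (highest first):
  speak speak speak: 6
  speak close speak: 2
  close speak speak: 2
  speak speak glass: 2
  glass speak speak: 2
  speak speak wheel: 2
  … (32 more, each ≤ 1)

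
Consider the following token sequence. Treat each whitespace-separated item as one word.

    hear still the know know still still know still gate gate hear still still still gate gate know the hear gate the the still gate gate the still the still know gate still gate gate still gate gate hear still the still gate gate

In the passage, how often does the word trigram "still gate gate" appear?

Scanning the 42 overlapping trigram windows for "still gate gate":
  position 9–11: still gate gate
  position 15–17: still gate gate
  position 24–26: still gate gate
  position 33–35: still gate gate
  position 36–38: still gate gate
  position 42–44: still gate gate

6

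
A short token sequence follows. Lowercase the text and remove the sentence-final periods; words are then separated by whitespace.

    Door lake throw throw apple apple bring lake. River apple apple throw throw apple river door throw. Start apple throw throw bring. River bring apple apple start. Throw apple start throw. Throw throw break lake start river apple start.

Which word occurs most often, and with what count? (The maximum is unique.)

"throw", 11 times

Unigram frequencies (highest first):
  throw: 11
  apple: 10
  start: 5
  river: 4
  lake: 3
  bring: 3
  … (2 more, each ≤ 2)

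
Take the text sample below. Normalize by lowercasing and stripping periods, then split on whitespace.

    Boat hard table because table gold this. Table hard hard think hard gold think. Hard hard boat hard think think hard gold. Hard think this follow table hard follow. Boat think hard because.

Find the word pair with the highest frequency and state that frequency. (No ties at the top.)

"think hard", 4 times

Bigram frequencies (highest first):
  think hard: 4
  hard think: 3
  boat hard: 2
  table hard: 2
  hard hard: 2
  hard gold: 2
  … (17 more, each ≤ 1)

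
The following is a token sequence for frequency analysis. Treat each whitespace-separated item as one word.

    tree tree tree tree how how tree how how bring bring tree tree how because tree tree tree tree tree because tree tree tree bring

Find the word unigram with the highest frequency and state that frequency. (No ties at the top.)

Unigram frequencies (highest first):
  tree: 15
  how: 5
  bring: 3
  because: 2

"tree", 15 times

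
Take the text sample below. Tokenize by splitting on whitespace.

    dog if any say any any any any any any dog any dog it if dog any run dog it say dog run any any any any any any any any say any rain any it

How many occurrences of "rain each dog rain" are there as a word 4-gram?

Scanning the 33 overlapping 4-gram windows for "rain each dog rain":
  (none found)

0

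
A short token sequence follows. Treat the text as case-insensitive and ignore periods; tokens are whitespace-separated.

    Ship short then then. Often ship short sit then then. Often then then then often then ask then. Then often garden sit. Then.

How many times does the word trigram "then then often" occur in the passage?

4

Scanning the 21 overlapping trigram windows for "then then often":
  position 3–5: then then often
  position 9–11: then then often
  position 13–15: then then often
  position 18–20: then then often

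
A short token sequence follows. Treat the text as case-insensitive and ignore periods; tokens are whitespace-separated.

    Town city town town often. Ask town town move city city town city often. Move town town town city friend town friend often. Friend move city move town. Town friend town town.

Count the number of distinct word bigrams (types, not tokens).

32 tokens → 31 bigram windows in total.
Repeated bigrams (each contributes count−1 duplicates):
  town town: 6
  town city: 3
  city town: 2
  friend town: 2
  move city: 2
  move town: 2
  town friend: 2
12 duplicate windows → 31 − 12 = 19 distinct.

19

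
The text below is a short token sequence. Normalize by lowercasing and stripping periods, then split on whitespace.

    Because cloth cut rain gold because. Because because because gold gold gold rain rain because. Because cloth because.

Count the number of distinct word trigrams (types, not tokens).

15

18 tokens → 16 trigram windows in total.
Repeated trigrams (each contributes count−1 duplicates):
  because because because: 2
1 duplicate windows → 16 − 1 = 15 distinct.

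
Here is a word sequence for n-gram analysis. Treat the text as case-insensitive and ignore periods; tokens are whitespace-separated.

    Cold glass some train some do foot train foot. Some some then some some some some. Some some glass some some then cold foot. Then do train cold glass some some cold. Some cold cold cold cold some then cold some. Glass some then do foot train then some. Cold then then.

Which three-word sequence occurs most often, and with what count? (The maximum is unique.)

Trigram frequencies (highest first):
  some some some: 4
  cold glass some: 2
  do foot train: 2
  some some then: 2
  some glass some: 2
  glass some some: 2
  … (34 more, each ≤ 2)

"some some some", 4 times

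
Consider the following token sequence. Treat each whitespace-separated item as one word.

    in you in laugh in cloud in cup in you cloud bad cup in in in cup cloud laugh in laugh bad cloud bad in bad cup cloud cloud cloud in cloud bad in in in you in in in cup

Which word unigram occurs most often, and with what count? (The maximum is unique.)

Unigram frequencies (highest first):
  in: 17
  cloud: 8
  cup: 5
  bad: 5
  you: 3
  laugh: 3

"in", 17 times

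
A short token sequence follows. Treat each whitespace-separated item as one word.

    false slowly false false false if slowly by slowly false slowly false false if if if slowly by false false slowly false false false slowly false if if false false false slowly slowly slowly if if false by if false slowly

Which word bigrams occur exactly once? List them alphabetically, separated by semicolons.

by false; by if; by slowly; false by; slowly if

Bigram counts meeting the condition (exactly once):
  by false: 1
  by if: 1
  by slowly: 1
  false by: 1
  slowly if: 1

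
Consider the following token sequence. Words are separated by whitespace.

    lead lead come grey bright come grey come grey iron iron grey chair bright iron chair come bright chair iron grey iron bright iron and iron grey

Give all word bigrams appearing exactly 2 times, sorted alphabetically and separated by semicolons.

bright iron; grey iron

Bigram counts meeting the condition (exactly 2 times):
  bright iron: 2
  grey iron: 2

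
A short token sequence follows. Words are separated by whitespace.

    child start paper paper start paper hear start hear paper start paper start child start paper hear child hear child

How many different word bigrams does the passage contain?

11

20 tokens → 19 bigram windows in total.
Repeated bigrams (each contributes count−1 duplicates):
  start paper: 4
  paper start: 3
  child start: 2
  hear child: 2
  paper hear: 2
8 duplicate windows → 19 − 8 = 11 distinct.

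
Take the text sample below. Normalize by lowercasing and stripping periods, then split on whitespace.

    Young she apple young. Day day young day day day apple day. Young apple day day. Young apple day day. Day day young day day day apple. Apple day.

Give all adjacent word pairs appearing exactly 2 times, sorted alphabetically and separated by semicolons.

day apple; young apple

Bigram counts meeting the condition (exactly 2 times):
  day apple: 2
  young apple: 2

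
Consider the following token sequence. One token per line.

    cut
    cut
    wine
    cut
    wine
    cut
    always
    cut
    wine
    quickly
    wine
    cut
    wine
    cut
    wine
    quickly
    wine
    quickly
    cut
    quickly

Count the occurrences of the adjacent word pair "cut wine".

5

Scanning the 19 overlapping bigram windows for "cut wine":
  position 2–3: cut wine
  position 4–5: cut wine
  position 8–9: cut wine
  position 12–13: cut wine
  position 14–15: cut wine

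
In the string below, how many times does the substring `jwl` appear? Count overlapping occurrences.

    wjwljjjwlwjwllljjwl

4

Sliding a length-3 window over the 19 characters (17 positions):
  position 2–4: jwl
  position 7–9: jwl
  position 11–13: jwl
  position 17–19: jwl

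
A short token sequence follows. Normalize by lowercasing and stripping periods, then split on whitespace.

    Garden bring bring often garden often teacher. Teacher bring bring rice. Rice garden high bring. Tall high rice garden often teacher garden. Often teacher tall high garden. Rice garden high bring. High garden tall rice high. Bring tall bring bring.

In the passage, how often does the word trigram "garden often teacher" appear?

3

Scanning the 38 overlapping trigram windows for "garden often teacher":
  position 5–7: garden often teacher
  position 19–21: garden often teacher
  position 22–24: garden often teacher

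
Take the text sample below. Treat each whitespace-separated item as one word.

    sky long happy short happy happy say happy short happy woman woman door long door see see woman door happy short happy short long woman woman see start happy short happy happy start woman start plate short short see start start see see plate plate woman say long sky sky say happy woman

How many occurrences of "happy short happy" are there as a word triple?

Scanning the 51 overlapping trigram windows for "happy short happy":
  position 3–5: happy short happy
  position 8–10: happy short happy
  position 20–22: happy short happy
  position 29–31: happy short happy

4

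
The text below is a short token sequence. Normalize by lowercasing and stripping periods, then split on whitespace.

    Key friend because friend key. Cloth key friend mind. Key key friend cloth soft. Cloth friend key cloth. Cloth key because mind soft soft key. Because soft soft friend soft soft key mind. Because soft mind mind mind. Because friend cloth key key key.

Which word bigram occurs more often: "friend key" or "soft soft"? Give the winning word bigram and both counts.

"soft soft" (3 vs 2)

"friend key": 2 occurrences
"soft soft": 3 occurrences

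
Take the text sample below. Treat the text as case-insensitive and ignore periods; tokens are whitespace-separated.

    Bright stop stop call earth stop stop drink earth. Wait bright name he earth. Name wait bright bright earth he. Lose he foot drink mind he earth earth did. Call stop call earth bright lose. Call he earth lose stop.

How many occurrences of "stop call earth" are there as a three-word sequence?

2

Scanning the 38 overlapping trigram windows for "stop call earth":
  position 3–5: stop call earth
  position 31–33: stop call earth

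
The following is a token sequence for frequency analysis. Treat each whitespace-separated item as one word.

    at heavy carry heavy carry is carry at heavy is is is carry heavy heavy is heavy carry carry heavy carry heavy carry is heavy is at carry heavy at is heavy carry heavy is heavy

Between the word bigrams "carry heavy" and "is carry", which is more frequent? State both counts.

"carry heavy": 6 occurrences
"is carry": 2 occurrences

"carry heavy" (6 vs 2)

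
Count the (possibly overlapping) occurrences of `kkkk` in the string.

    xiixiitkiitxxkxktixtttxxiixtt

Sliding a length-4 window over the 29 characters (26 positions):
  (no match at any position)

0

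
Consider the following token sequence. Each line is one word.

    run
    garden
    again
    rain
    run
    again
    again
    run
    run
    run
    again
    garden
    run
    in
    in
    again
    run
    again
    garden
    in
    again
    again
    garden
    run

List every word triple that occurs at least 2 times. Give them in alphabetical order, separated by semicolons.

again garden run; run again garden

Trigram counts meeting the condition (at least 2 times):
  again garden run: 2
  run again garden: 2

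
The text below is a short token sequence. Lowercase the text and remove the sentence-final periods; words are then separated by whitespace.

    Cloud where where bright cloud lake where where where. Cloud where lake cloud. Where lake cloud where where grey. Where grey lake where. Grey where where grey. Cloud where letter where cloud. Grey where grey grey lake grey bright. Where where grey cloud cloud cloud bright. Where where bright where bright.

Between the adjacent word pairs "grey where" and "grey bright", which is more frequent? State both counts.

"grey where": 3 occurrences
"grey bright": 1 occurrence

"grey where" (3 vs 1)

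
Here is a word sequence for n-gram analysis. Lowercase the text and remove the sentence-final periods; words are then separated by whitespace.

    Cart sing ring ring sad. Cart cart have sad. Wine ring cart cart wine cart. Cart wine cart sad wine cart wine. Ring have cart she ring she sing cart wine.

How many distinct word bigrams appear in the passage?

21

31 tokens → 30 bigram windows in total.
Repeated bigrams (each contributes count−1 duplicates):
  cart wine: 4
  cart cart: 3
  wine cart: 3
  sad wine: 2
  wine ring: 2
9 duplicate windows → 30 − 9 = 21 distinct.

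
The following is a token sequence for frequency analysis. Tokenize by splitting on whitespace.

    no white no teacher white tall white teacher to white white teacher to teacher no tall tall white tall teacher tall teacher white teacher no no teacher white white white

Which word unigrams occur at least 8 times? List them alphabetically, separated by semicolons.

Unigram counts meeting the condition (at least 8 times):
  teacher: 8
  white: 10

teacher; white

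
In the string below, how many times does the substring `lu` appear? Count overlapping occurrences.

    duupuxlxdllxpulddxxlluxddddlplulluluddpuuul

4

Sliding a length-2 window over the 43 characters (42 positions):
  position 21–22: lu
  position 30–31: lu
  position 33–34: lu
  position 35–36: lu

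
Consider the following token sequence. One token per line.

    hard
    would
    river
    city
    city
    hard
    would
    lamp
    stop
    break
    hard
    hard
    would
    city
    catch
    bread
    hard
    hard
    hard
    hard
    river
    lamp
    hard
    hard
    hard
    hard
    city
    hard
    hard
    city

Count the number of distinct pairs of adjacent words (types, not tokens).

18

30 tokens → 29 bigram windows in total.
Repeated bigrams (each contributes count−1 duplicates):
  hard hard: 8
  hard would: 3
  city hard: 2
  hard city: 2
11 duplicate windows → 29 − 11 = 18 distinct.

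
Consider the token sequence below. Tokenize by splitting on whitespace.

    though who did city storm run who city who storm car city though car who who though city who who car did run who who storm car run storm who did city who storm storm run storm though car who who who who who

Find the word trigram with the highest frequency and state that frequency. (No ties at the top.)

Trigram frequencies (highest first):
  who who who: 3
  who did city: 2
  city who storm: 2
  who storm car: 2
  though car who: 2
  car who who: 2
  … (29 more, each ≤ 1)

"who who who", 3 times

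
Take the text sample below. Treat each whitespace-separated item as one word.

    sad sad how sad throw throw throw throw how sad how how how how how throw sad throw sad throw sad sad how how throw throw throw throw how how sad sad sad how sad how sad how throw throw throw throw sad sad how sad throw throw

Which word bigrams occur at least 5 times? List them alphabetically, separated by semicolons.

how how; how sad; sad how; sad sad; throw throw

Bigram counts meeting the condition (at least 5 times):
  how how: 6
  how sad: 6
  sad how: 7
  sad sad: 5
  throw throw: 10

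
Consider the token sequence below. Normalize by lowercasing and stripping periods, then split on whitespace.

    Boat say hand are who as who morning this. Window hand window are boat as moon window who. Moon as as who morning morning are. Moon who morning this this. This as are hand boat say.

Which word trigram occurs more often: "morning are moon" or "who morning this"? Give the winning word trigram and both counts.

"who morning this" (2 vs 1)

"morning are moon": 1 occurrence
"who morning this": 2 occurrences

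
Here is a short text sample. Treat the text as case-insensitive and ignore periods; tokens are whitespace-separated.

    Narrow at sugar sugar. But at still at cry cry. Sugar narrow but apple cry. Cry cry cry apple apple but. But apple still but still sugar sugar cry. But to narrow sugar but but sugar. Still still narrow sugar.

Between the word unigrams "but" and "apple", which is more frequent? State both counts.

"but" (8 vs 4)

"but": 8 occurrences
"apple": 4 occurrences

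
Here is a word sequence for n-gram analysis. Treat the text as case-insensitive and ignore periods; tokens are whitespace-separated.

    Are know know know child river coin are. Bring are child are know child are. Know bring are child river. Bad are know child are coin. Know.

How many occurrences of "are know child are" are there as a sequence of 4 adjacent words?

2

Scanning the 24 overlapping 4-gram windows for "are know child are":
  position 12–15: are know child are
  position 22–25: are know child are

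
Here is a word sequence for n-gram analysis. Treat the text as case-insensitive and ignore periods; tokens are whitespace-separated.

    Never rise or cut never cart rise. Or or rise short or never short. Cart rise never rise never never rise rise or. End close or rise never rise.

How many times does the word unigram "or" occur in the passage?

6

Scanning the 29 tokens for "or":
  position 3: or
  position 8: or
  position 9: or
  position 12: or
  position 23: or
  position 26: or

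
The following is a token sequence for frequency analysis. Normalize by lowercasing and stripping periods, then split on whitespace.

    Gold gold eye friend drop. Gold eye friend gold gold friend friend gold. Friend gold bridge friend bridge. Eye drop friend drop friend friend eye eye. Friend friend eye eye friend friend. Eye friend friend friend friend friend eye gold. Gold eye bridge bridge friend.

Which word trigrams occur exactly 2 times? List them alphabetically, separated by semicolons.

eye eye friend; friend eye eye; gold eye friend; gold gold eye

Trigram counts meeting the condition (exactly 2 times):
  eye eye friend: 2
  friend eye eye: 2
  gold eye friend: 2
  gold gold eye: 2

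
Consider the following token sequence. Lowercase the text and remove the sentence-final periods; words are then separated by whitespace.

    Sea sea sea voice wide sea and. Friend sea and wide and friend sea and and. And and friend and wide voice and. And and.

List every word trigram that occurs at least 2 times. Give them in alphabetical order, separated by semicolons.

Trigram counts meeting the condition (at least 2 times):
  and and and: 3
  and friend sea: 2
  friend sea and: 2

and and and; and friend sea; friend sea and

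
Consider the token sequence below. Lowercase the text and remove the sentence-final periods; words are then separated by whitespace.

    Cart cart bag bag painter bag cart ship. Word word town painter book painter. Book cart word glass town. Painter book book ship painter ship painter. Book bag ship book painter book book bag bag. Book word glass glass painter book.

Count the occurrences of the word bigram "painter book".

6

Scanning the 40 overlapping bigram windows for "painter book":
  position 12–13: painter book
  position 14–15: painter book
  position 20–21: painter book
  position 26–27: painter book
  position 31–32: painter book
  position 40–41: painter book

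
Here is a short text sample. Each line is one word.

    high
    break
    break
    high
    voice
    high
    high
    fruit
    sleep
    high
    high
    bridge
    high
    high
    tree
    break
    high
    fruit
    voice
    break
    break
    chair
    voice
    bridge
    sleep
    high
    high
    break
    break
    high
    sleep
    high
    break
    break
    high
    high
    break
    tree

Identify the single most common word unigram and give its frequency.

Unigram frequencies (highest first):
  high: 15
  break: 10
  voice: 3
  sleep: 3
  fruit: 2
  bridge: 2
  … (2 more, each ≤ 2)

"high", 15 times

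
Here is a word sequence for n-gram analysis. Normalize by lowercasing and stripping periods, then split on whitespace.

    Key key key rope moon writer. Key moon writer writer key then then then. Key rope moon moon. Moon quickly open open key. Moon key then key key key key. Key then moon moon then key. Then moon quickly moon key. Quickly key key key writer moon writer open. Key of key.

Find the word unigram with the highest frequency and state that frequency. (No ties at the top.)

"key", 20 times

Unigram frequencies (highest first):
  key: 20
  moon: 11
  then: 7
  writer: 5
  quickly: 3
  open: 3
  … (2 more, each ≤ 2)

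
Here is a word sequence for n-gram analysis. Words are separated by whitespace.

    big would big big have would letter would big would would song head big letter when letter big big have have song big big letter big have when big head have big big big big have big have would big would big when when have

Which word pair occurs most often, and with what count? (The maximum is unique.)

Bigram frequencies (highest first):
  big big: 6
  big have: 5
  would big: 4
  big would: 3
  have would: 2
  big letter: 2
  … (20 more, each ≤ 2)

"big big", 6 times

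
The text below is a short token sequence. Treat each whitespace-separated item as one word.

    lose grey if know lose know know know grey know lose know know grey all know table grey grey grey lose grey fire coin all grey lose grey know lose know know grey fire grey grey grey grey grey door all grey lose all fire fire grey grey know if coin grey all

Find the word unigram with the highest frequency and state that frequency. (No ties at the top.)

"grey", 19 times

Unigram frequencies (highest first):
  grey: 19
  know: 12
  lose: 7
  all: 5
  fire: 4
  if: 2
  … (3 more, each ≤ 2)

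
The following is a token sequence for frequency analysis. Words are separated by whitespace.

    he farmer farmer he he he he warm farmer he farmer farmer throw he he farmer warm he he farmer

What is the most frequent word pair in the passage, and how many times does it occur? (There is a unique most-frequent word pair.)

Bigram frequencies (highest first):
  he he: 5
  he farmer: 4
  farmer farmer: 2
  farmer he: 2
  he warm: 1
  warm farmer: 1
  … (4 more, each ≤ 1)

"he he", 5 times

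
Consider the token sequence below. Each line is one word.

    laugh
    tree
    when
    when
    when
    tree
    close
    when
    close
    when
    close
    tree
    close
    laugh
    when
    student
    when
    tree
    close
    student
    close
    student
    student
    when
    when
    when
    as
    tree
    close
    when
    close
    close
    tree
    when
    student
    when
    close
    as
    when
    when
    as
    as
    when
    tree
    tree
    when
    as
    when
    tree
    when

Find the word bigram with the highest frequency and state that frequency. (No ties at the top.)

"when when", 5 times

Bigram frequencies (highest first):
  when when: 5
  tree when: 4
  when tree: 4
  tree close: 4
  when close: 4
  close when: 3
  … (16 more, each ≤ 3)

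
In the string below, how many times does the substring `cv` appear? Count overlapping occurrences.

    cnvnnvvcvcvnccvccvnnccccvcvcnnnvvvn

Sliding a length-2 window over the 35 characters (34 positions):
  position 8–9: cv
  position 10–11: cv
  position 14–15: cv
  position 17–18: cv
  position 24–25: cv
  position 26–27: cv

6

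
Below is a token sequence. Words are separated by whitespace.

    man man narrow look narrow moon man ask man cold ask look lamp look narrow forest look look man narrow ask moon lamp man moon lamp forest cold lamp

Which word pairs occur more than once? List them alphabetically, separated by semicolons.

look narrow; man narrow; moon lamp

Bigram counts meeting the condition (more than once):
  look narrow: 2
  man narrow: 2
  moon lamp: 2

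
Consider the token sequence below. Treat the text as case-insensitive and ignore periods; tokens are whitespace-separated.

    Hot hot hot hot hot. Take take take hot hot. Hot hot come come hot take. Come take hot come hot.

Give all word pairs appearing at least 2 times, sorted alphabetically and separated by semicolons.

Bigram counts meeting the condition (at least 2 times):
  come hot: 2
  hot come: 2
  hot hot: 7
  hot take: 2
  take hot: 2
  take take: 2

come hot; hot come; hot hot; hot take; take hot; take take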